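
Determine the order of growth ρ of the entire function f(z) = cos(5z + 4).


cos(w) is a linear combination of e^{iw} and e^{−iw} (or e^w, e^{−w} in the hyperbolic case), so |cos(w)| ≤ e^{|w|}. With w = 5z + 4, |w| ≤ 5|z| + 4 = 5r + 4 on |z| = r, giving M(r) ≤ e^{5r + 4}, so ρ ≤ 1. On a suitable ray (z = it for sin/cos; z = t for sinh/cosh, t real → ∞), |cos(5z + 4)| grows like e^{5|t|}/2, so ρ ≥ 1. Hence ρ = 1.
Therefore ρ = 1.

Order ρ = 1.


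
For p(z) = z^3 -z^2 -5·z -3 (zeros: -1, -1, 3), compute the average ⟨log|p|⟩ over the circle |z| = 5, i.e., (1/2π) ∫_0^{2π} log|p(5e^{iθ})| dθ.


Zeros: -1, -1, 3; r = 5.
Inside |z| < r: -1, -1, 3. Outside (|z| ≥ r): ∅.
p(0) = -3, so log|p(0)| = log(3) = 1.0986.
Apply Jensen: I(r) = log|p(0)| + Σ_k log(r/|z_k|), summed over zeros inside |z| < r.
  log(r/|z_k|) for z_k = -1: log(5/1) = 1.6094
  log(r/|z_k|) for z_k = -1: log(5/1) = 1.6094
  log(r/|z_k|) for z_k = 3: log(5/3) = 0.5108
Sum over inside zeros: 3.7297.
I(r) = log|p(0)| + (inside sum) = 1.0986 + 3.7297 = 4.8283.
Closed form (all zeros inside, monic): I(r) = n·log(r) = 3·log(5) = 4.8283. ✓

I(r) ≈ 4.8283.


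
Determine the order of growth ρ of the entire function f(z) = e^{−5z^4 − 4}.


|e^{−5z^4 − 4}| = e^{Re(-5·z^4) + -4} ≤ e^{5|z|^4 + -4} = e^{5r^4 + -4} on |z| = r, so ρ ≤ 4. Choosing z on |z|=r so that -5·z^4 is real positive (always possible by picking arg z appropriately) gives |f(z)| = e^{5r^4 + -4}, matching the bound. The additive constant -4 does not affect log log M(r) ~ 4·log r. Hence ρ = 4.
Therefore ρ = 4.

Order ρ = 4.


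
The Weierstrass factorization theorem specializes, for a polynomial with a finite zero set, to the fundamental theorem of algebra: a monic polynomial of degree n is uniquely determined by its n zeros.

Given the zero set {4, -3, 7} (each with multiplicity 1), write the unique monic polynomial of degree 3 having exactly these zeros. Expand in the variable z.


The polynomial is p(z) = ∏_{α ∈ S} (z − α), where S = {4, -3, 7}.
Expanding the product yields: p(z) = z^3 -8·z^2 -5·z + 84.
The resulting polynomial has degree 3 and real coefficients as required.

p(z) = z^3 -8·z^2 -5·z + 84.


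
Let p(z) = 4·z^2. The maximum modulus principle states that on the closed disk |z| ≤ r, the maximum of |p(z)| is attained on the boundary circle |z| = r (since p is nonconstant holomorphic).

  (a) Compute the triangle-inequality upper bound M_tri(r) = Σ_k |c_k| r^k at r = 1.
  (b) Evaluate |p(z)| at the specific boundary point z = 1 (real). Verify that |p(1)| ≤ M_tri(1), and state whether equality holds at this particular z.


Coefficients: c_0 = 0, c_1 = 0, c_2 = 4. Radius r = 1.
Part (a). Triangle bound: M_tri(r) = Σ_k |c_k| r^k
  = |0|·1^0 + |0|·1^1 + |4|·1^2
  = 0 + 0 + 4 = 4.
This bounds M(r) := max_{|z|=r} |p(z)| from above; equality holds iff all terms c_k z^k can be made to align in phase at a single z on |z|=r.
Part (b). At z = 1 (real, on the circle |z| = r):
  p(1) = (0)·1^0 + (0)·1^1 + (4)·1^2 = 4.
  |p(1)| = 4.
Since all nonzero coefficients share the same sign, |p(1)| = 4 = M_tri(1); the triangle bound is attained at z = 1, so in fact M(r) = 4.

M_tri(1) = 4; |p(1)| = 4; equality at z=1: yes.


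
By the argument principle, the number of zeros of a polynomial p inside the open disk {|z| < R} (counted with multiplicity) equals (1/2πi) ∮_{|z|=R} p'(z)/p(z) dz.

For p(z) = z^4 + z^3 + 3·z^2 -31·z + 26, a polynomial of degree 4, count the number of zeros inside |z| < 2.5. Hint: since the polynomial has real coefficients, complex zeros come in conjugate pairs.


The zeros of p are: (-2 + 3i), (-2 - 3i), 1, 2.
Their magnitudes are: 3.606, 3.606, 1, 2.
Zeros with |z| < R = 2.5: 1, 2.
Count = 2.
By the argument principle, (1/2πi) ∮_{|z|=R} p'(z)/p(z) dz equals exactly this count.

Number of zeros inside |z| < 2.5: 2.


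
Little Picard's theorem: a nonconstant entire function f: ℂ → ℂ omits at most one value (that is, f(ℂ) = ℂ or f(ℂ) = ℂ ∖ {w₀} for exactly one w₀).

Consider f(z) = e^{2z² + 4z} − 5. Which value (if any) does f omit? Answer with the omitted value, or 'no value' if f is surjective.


Little Picard bounds the complement of f(ℂ) to at most one point.
The exponent g(z) = 2z² + 4z is a nonconstant polynomial, hence surjective onto ℂ. So e^{g(z)} takes every value in {e^w : w ∈ ℂ} = ℂ ∖ {0}. Adding -5 shifts the range to ℂ ∖ {-5}. f omits exactly -5.

Omitted value: -5.


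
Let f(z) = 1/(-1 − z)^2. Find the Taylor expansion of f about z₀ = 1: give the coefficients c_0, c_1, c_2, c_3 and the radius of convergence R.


Let w = z − z₀, so z = z₀ + w.
Then -1 − z = -1 − (z₀ + w) = (-1 − z₀) − w = -2 − w.
f(z) = 1/(-2 − w)^2 = (1/(-2)^2) · (1 − w/(-2))^{−2}.
By the binomial series (1−u)^{−2} = Σ_{n≥0} C(n+1, 1) u^n for |u|<1, with u = w/(-2):
  c_n = C(n+1, 1) / (-2)^(n+2).
  c_0 = 1/(-2)^2 = 1/4.
  c_1 = 2/(-2)^3 = -1/4.
  c_2 = 3/(-2)^4 = 3/16.
  c_3 = 4/(-2)^5 = -1/8.
The series is valid for |w/d| < 1, i.e. |z − z₀| < |d|.
Radius of convergence: R = |-1 − z₀| = |-2| = 2 (distance from z₀ to the singularity z = -1).

c_0 = 1/4, c_1 = -1/4, c_2 = 3/16, c_3 = -1/8; R = 2.


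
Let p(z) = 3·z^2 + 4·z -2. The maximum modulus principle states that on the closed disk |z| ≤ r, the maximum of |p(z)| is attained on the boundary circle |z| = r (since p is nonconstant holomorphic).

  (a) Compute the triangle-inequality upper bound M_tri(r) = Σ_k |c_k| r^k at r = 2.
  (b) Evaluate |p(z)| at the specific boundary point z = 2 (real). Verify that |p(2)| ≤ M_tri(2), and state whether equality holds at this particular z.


Coefficients: c_0 = -2, c_1 = 4, c_2 = 3. Radius r = 2.
Part (a). Triangle bound: M_tri(r) = Σ_k |c_k| r^k
  = |-2|·2^0 + |4|·2^1 + |3|·2^2
  = 2 + 8 + 12 = 22.
This bounds M(r) := max_{|z|=r} |p(z)| from above; equality holds iff all terms c_k z^k can be made to align in phase at a single z on |z|=r.
Part (b). At z = 2 (real, on the circle |z| = r):
  p(2) = (-2)·2^0 + (4)·2^1 + (3)·2^2 = 18.
  |p(2)| = 18.
Check: |p(2)| = 18 ≤ 22 = M_tri(2). ✓ Equality does not hold at z = 2 (the coefficients have mixed signs, so the terms do not all align in phase there).

M_tri(2) = 22; |p(2)| = 18; equality at z=2: no.


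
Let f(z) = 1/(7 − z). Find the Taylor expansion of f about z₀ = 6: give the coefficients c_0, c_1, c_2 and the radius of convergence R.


Let w = z − z₀, so z = z₀ + w.
Then 7 − z = 7 − (z₀ + w) = (7 − z₀) − w = 1 − w.
f(z) = 1/(1 − w) = (1/(1)) · 1/(1 − w/(1)) = Σ_{n≥0} w^n / (1)^(n+1).
So c_n = 1/(1)^(n+1):
  c_0 = 1/(1)^1 = 1.
  c_1 = 1/(1)^2 = 1.
  c_2 = 1/(1)^3 = 1.
The series is valid for |w/d| < 1, i.e. |z − z₀| < |d|.
Radius of convergence: R = |7 − z₀| = |1| = 1 (distance from z₀ to the singularity z = 7).

c_0 = 1, c_1 = 1, c_2 = 1; R = 1.


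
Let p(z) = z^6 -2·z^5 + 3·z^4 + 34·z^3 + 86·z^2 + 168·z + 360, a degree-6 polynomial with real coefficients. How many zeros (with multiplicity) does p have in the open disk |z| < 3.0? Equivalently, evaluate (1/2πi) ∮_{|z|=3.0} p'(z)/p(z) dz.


The zeros of p are: (0 + 2i), (0 - 2i), (3 + 3i), (3 - 3i), (-2 + 1i), (-2 - 1i).
Their magnitudes are: 2, 2, 4.243, 4.243, 2.236, 2.236.
Zeros with |z| < R = 3.0: (0 + 2i), (0 - 2i), (-2 + 1i), (-2 - 1i).
Count = 4.
By the argument principle, (1/2πi) ∮_{|z|=R} p'(z)/p(z) dz equals exactly this count.

Number of zeros inside |z| < 3.0: 4.


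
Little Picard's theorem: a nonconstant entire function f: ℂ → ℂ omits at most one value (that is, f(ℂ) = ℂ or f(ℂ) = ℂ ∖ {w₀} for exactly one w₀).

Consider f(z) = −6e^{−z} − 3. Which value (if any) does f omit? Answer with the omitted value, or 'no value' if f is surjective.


Little Picard bounds the complement of f(ℂ) to at most one point.
e^{−z} is never zero on ℂ, so -6·e^{−z} takes every value in ℂ ∖ {0}. Adding -3 shifts the range to ℂ ∖ {-3}. Thus f omits exactly the value -3.

Omitted value: -3.


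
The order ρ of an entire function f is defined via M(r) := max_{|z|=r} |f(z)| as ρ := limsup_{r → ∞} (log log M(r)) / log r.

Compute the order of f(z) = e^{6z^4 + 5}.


|e^{6z^4 + 5}| = e^{Re(6·z^4) + 5} ≤ e^{6|z|^4 + 5} = e^{6r^4 + 5} on |z| = r, so ρ ≤ 4. Choosing z on |z|=r so that 6·z^4 is real positive (always possible by picking arg z appropriately) gives |f(z)| = e^{6r^4 + 5}, matching the bound. The additive constant 5 does not affect log log M(r) ~ 4·log r. Hence ρ = 4.
Therefore ρ = 4.

Order ρ = 4.


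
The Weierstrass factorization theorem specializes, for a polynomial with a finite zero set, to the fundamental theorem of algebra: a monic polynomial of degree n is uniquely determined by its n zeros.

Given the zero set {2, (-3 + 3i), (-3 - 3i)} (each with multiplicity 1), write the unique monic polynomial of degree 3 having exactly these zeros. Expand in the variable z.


The polynomial is p(z) = ∏_{α ∈ S} (z − α), where S = {2, (-3 + 3i), (-3 - 3i)}.
Expanding the product yields: p(z) = z^3 + 4·z^2 + 6·z -36.
Note conjugate pairs combine to real quadratics: (z − (-3+3i))(z − (-3−3i)) = z² + 6z + 18.
The resulting polynomial has degree 3 and real coefficients as required.

p(z) = z^3 + 4·z^2 + 6·z -36.


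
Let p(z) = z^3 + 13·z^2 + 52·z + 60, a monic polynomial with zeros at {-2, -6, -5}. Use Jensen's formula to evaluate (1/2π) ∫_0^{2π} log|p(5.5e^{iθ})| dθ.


Zeros: -6, -5, -2; r = 5.5.
Inside |z| < r: -5, -2. Outside (|z| ≥ r): -6.
p(0) = 60, so log|p(0)| = log(60) = 4.0943.
Apply Jensen: I(r) = log|p(0)| + Σ_k log(r/|z_k|), summed over zeros inside |z| < r.
  log(r/|z_k|) for z_k = -2: log(5.5/2) = 1.0116
  log(r/|z_k|) for z_k = -5: log(5.5/5) = 0.0953
  Outside zeros (-6) contribute nothing to the Jensen sum.
Sum over inside zeros: 1.1069.
I(r) = log|p(0)| + (inside sum) = 4.0943 + 1.1069 = 5.2013.
Note: since some zeros are outside |z| ≤ r, the simplified n·log(r) form does NOT apply — only the inside zeros contribute.

I(r) ≈ 5.2013.


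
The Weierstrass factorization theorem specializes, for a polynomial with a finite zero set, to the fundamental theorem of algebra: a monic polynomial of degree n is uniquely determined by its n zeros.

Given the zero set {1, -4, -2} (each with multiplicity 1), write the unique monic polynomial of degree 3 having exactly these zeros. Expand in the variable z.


The polynomial is p(z) = ∏_{α ∈ S} (z − α), where S = {1, -4, -2}.
Expanding the product yields: p(z) = z^3 + 5·z^2 + 2·z -8.
The resulting polynomial has degree 3 and real coefficients as required.

p(z) = z^3 + 5·z^2 + 2·z -8.


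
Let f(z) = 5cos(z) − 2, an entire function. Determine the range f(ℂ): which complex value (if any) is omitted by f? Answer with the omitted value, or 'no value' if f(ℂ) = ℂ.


Little Picard bounds the complement of f(ℂ) to at most one point.
cos is entire and surjective onto ℂ: for every w ∈ ℂ, cos(ζ) = w has a solution ζ ∈ ℂ (e.g., via the complex inverse arccos). With ζ = z this gives z = ζ/(1). Then 5·cos(z) takes every value in 5·ℂ = ℂ, and adding -2 is a bijection of ℂ. So f is surjective and omits no value. (Note: only on the real line is cos bounded by [−1, 1].)

Omitted value: no value.


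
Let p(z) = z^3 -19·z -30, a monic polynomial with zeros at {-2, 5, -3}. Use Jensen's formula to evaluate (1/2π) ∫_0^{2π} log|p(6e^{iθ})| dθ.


Zeros: -3, -2, 5; r = 6.
Inside |z| < r: -3, -2, 5. Outside (|z| ≥ r): ∅.
p(0) = -30, so log|p(0)| = log(30) = 3.4012.
Apply Jensen: I(r) = log|p(0)| + Σ_k log(r/|z_k|), summed over zeros inside |z| < r.
  log(r/|z_k|) for z_k = -2: log(6/2) = 1.0986
  log(r/|z_k|) for z_k = 5: log(6/5) = 0.1823
  log(r/|z_k|) for z_k = -3: log(6/3) = 0.6931
Sum over inside zeros: 1.9741.
I(r) = log|p(0)| + (inside sum) = 3.4012 + 1.9741 = 5.3753.
Closed form (all zeros inside, monic): I(r) = n·log(r) = 3·log(6) = 5.3753. ✓

I(r) ≈ 5.3753.


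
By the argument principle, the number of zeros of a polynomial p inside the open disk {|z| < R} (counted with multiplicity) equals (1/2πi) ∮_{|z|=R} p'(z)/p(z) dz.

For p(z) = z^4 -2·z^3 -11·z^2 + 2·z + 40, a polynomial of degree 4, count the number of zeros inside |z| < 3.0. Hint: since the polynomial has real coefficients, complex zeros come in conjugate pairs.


The zeros of p are: (-2 + 1i), (-2 - 1i), 2, 4.
Their magnitudes are: 2.236, 2.236, 2, 4.
Zeros with |z| < R = 3.0: (-2 + 1i), (-2 - 1i), 2.
Count = 3.
By the argument principle, (1/2πi) ∮_{|z|=R} p'(z)/p(z) dz equals exactly this count.

Number of zeros inside |z| < 3.0: 3.


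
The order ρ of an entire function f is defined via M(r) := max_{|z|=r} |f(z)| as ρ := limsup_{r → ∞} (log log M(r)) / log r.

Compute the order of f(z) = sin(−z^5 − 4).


Write sin(w) = (e^{iw} ± e^{−iw})/(2 or 2i), so |sin(w)| ≤ e^{|w|}. With w = −z^5 − 4, |w| ≤ 1r^5 + 4 on |z|=r, giving M(r) ≤ e^{1r^5 + 4} and ρ ≤ 5. For the lower bound, choose z on |z|=r with -1z^5 purely imaginary of modulus 1r^5; then |sin(−z^5 − 4)| grows like e^{1r^5}/2, so ρ ≥ 5. Hence ρ = 5.
Therefore ρ = 5.

Order ρ = 5.


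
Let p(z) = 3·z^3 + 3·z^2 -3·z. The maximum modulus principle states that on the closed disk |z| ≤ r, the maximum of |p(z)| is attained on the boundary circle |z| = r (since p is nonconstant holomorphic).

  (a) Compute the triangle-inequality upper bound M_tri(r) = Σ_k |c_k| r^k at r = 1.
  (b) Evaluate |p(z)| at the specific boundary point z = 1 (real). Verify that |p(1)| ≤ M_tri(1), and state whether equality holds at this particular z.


Coefficients: c_0 = 0, c_1 = -3, c_2 = 3, c_3 = 3. Radius r = 1.
Part (a). Triangle bound: M_tri(r) = Σ_k |c_k| r^k
  = |0|·1^0 + |-3|·1^1 + |3|·1^2 + |3|·1^3
  = 0 + 3 + 3 + 3 = 9.
This bounds M(r) := max_{|z|=r} |p(z)| from above; equality holds iff all terms c_k z^k can be made to align in phase at a single z on |z|=r.
Part (b). At z = 1 (real, on the circle |z| = r):
  p(1) = (0)·1^0 + (-3)·1^1 + (3)·1^2 + (3)·1^3 = 3.
  |p(1)| = 3.
Check: |p(1)| = 3 ≤ 9 = M_tri(1). ✓ Equality does not hold at z = 1 (the coefficients have mixed signs, so the terms do not all align in phase there).

M_tri(1) = 9; |p(1)| = 3; equality at z=1: no.


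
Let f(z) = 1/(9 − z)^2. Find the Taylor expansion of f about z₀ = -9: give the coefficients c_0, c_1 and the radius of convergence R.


Let w = z − z₀, so z = z₀ + w.
Then 9 − z = 9 − (z₀ + w) = (9 − z₀) − w = 18 − w.
f(z) = 1/(18 − w)^2 = (1/(18)^2) · (1 − w/(18))^{−2}.
By the binomial series (1−u)^{−2} = Σ_{n≥0} C(n+1, 1) u^n for |u|<1, with u = w/(18):
  c_n = C(n+1, 1) / (18)^(n+2).
  c_0 = 1/(18)^2 = 1/324.
  c_1 = 2/(18)^3 = 1/2916.
The series is valid for |w/d| < 1, i.e. |z − z₀| < |d|.
Radius of convergence: R = |9 − z₀| = |18| = 18 (distance from z₀ to the singularity z = 9).

c_0 = 1/324, c_1 = 1/2916; R = 18.


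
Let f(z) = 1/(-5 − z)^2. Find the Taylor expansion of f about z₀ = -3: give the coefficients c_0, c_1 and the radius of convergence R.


Let w = z − z₀, so z = z₀ + w.
Then -5 − z = -5 − (z₀ + w) = (-5 − z₀) − w = -2 − w.
f(z) = 1/(-2 − w)^2 = (1/(-2)^2) · (1 − w/(-2))^{−2}.
By the binomial series (1−u)^{−2} = Σ_{n≥0} C(n+1, 1) u^n for |u|<1, with u = w/(-2):
  c_n = C(n+1, 1) / (-2)^(n+2).
  c_0 = 1/(-2)^2 = 1/4.
  c_1 = 2/(-2)^3 = -1/4.
The series is valid for |w/d| < 1, i.e. |z − z₀| < |d|.
Radius of convergence: R = |-5 − z₀| = |-2| = 2 (distance from z₀ to the singularity z = -5).

c_0 = 1/4, c_1 = -1/4; R = 2.


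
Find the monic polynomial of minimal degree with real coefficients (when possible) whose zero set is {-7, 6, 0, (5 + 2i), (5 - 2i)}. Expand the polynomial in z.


The polynomial is p(z) = ∏_{α ∈ S} (z − α), where S = {-7, 6, 0, (5 + 2i), (5 - 2i)}.
Expanding the product yields: p(z) = z^5 -9·z^4 -23·z^3 + 449·z^2 -1218·z.
Note conjugate pairs combine to real quadratics: (z − (5+2i))(z − (5−2i)) = z² − 10z + 29.
The resulting polynomial has degree 5 and real coefficients as required.

p(z) = z^5 -9·z^4 -23·z^3 + 449·z^2 -1218·z.


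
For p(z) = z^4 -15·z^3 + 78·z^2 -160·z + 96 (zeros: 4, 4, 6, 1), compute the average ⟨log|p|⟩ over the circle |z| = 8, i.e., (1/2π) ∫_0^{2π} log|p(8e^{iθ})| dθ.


Zeros: 1, 4, 4, 6; r = 8.
Inside |z| < r: 1, 4, 4, 6. Outside (|z| ≥ r): ∅.
p(0) = 96, so log|p(0)| = log(96) = 4.5643.
Apply Jensen: I(r) = log|p(0)| + Σ_k log(r/|z_k|), summed over zeros inside |z| < r.
  log(r/|z_k|) for z_k = 4: log(8/4) = 0.6931
  log(r/|z_k|) for z_k = 4: log(8/4) = 0.6931
  log(r/|z_k|) for z_k = 6: log(8/6) = 0.2877
  log(r/|z_k|) for z_k = 1: log(8/1) = 2.0794
Sum over inside zeros: 3.7534.
I(r) = log|p(0)| + (inside sum) = 4.5643 + 3.7534 = 8.3178.
Closed form (all zeros inside, monic): I(r) = n·log(r) = 4·log(8) = 8.3178. ✓

I(r) ≈ 8.3178.


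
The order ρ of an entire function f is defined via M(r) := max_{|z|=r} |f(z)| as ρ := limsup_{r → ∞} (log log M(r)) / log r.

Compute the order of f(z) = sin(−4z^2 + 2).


Write sin(w) = (e^{iw} ± e^{−iw})/(2 or 2i), so |sin(w)| ≤ e^{|w|}. With w = −4z^2 + 2, |w| ≤ 4r^2 + 2 on |z|=r, giving M(r) ≤ e^{4r^2 + 2} and ρ ≤ 2. For the lower bound, choose z on |z|=r with -4z^2 purely imaginary of modulus 4r^2; then |sin(−4z^2 + 2)| grows like e^{4r^2}/2, so ρ ≥ 2. Hence ρ = 2.
Therefore ρ = 2.

Order ρ = 2.


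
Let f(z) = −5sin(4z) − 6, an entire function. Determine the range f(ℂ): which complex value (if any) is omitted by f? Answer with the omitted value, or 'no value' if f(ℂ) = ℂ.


Little Picard bounds the complement of f(ℂ) to at most one point.
sin is entire and surjective onto ℂ: for every w ∈ ℂ, sin(ζ) = w has a solution ζ ∈ ℂ (e.g., via the complex inverse arcsin). With ζ = 4z this gives z = ζ/(4). Then -5·sin(4z) takes every value in -5·ℂ = ℂ, and adding -6 is a bijection of ℂ. So f is surjective and omits no value. (Note: only on the real line is sin bounded by [−1, 1].)

Omitted value: no value.


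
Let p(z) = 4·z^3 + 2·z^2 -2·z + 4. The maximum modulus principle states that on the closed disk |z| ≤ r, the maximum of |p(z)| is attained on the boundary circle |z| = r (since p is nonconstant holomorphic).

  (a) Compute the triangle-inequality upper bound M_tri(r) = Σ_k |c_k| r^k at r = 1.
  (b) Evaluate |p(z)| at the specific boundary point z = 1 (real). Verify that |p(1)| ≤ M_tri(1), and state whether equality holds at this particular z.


Coefficients: c_0 = 4, c_1 = -2, c_2 = 2, c_3 = 4. Radius r = 1.
Part (a). Triangle bound: M_tri(r) = Σ_k |c_k| r^k
  = |4|·1^0 + |-2|·1^1 + |2|·1^2 + |4|·1^3
  = 4 + 2 + 2 + 4 = 12.
This bounds M(r) := max_{|z|=r} |p(z)| from above; equality holds iff all terms c_k z^k can be made to align in phase at a single z on |z|=r.
Part (b). At z = 1 (real, on the circle |z| = r):
  p(1) = (4)·1^0 + (-2)·1^1 + (2)·1^2 + (4)·1^3 = 8.
  |p(1)| = 8.
Check: |p(1)| = 8 ≤ 12 = M_tri(1). ✓ Equality does not hold at z = 1 (the coefficients have mixed signs, so the terms do not all align in phase there).

M_tri(1) = 12; |p(1)| = 8; equality at z=1: no.


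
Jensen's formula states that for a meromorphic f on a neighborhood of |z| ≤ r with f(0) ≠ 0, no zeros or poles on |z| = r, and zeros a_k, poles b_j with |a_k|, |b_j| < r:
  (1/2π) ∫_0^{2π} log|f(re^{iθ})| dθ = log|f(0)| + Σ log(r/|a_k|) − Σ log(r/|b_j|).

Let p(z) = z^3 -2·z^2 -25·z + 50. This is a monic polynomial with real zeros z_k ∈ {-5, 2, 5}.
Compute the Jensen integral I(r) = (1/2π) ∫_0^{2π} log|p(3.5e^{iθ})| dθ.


Zeros: -5, 2, 5; r = 3.5.
Inside |z| < r: 2. Outside (|z| ≥ r): -5, 5.
p(0) = 50, so log|p(0)| = log(50) = 3.9120.
Apply Jensen: I(r) = log|p(0)| + Σ_k log(r/|z_k|), summed over zeros inside |z| < r.
  log(r/|z_k|) for z_k = 2: log(3.5/2) = 0.5596
  Outside zeros (-5, 5) contribute nothing to the Jensen sum.
Sum over inside zeros: 0.5596.
I(r) = log|p(0)| + (inside sum) = 3.9120 + 0.5596 = 4.4716.
Note: since some zeros are outside |z| ≤ r, the simplified n·log(r) form does NOT apply — only the inside zeros contribute.

I(r) ≈ 4.4716.


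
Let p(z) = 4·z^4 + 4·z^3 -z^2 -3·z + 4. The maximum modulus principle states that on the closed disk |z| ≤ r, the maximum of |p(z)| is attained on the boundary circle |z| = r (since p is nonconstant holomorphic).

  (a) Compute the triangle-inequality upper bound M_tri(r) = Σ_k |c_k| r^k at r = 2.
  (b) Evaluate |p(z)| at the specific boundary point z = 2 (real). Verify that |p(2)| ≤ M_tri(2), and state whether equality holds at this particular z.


Coefficients: c_0 = 4, c_1 = -3, c_2 = -1, c_3 = 4, c_4 = 4. Radius r = 2.
Part (a). Triangle bound: M_tri(r) = Σ_k |c_k| r^k
  = |4|·2^0 + |-3|·2^1 + |-1|·2^2 + |4|·2^3 + |4|·2^4
  = 4 + 6 + 4 + 32 + 64 = 110.
This bounds M(r) := max_{|z|=r} |p(z)| from above; equality holds iff all terms c_k z^k can be made to align in phase at a single z on |z|=r.
Part (b). At z = 2 (real, on the circle |z| = r):
  p(2) = (4)·2^0 + (-3)·2^1 + (-1)·2^2 + (4)·2^3 + (4)·2^4 = 90.
  |p(2)| = 90.
Check: |p(2)| = 90 ≤ 110 = M_tri(2). ✓ Equality does not hold at z = 2 (the coefficients have mixed signs, so the terms do not all align in phase there).

M_tri(2) = 110; |p(2)| = 90; equality at z=2: no.


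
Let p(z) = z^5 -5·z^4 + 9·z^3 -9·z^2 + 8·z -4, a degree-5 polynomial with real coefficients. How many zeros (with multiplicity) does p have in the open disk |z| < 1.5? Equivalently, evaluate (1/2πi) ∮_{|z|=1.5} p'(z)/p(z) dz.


The zeros of p are: 2, 2, 1, (0 + 1i), (0 - 1i).
Their magnitudes are: 2, 2, 1, 1, 1.
Zeros with |z| < R = 1.5: 1, (0 + 1i), (0 - 1i).
Count = 3.
By the argument principle, (1/2πi) ∮_{|z|=R} p'(z)/p(z) dz equals exactly this count.

Number of zeros inside |z| < 1.5: 3.


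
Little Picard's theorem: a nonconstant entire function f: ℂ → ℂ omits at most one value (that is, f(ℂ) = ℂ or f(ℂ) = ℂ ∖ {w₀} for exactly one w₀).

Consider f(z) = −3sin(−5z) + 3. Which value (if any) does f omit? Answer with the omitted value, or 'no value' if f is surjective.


Little Picard bounds the complement of f(ℂ) to at most one point.
sin is entire and surjective onto ℂ: for every w ∈ ℂ, sin(ζ) = w has a solution ζ ∈ ℂ (e.g., via the complex inverse arcsin). With ζ = −5z this gives z = ζ/(-5). Then -3·sin(−5z) takes every value in -3·ℂ = ℂ, and adding 3 is a bijection of ℂ. So f is surjective and omits no value. (Note: only on the real line is sin bounded by [−1, 1].)

Omitted value: no value.


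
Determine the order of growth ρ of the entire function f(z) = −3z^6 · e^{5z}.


M(r) = max_{|z|=r} |-3|·|z|^6·|e^{5z}| = 3·r^6 · e^{5r^1} (the factors attain their maxima compatibly on |z|=r). Then log M(r) = log 3 + 6·log r + 5r^1, dominated by the last term, so log log M(r) ~ 1·log r. The polynomial factor -3z^6 contributes only a log r term and does not affect the order. ρ = 1.
Therefore ρ = 1.

Order ρ = 1.


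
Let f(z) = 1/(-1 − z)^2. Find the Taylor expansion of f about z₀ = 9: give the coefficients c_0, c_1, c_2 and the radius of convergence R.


Let w = z − z₀, so z = z₀ + w.
Then -1 − z = -1 − (z₀ + w) = (-1 − z₀) − w = -10 − w.
f(z) = 1/(-10 − w)^2 = (1/(-10)^2) · (1 − w/(-10))^{−2}.
By the binomial series (1−u)^{−2} = Σ_{n≥0} C(n+1, 1) u^n for |u|<1, with u = w/(-10):
  c_n = C(n+1, 1) / (-10)^(n+2).
  c_0 = 1/(-10)^2 = 1/100.
  c_1 = 2/(-10)^3 = -1/500.
  c_2 = 3/(-10)^4 = 3/10000.
The series is valid for |w/d| < 1, i.e. |z − z₀| < |d|.
Radius of convergence: R = |-1 − z₀| = |-10| = 10 (distance from z₀ to the singularity z = -1).

c_0 = 1/100, c_1 = -1/500, c_2 = 3/10000; R = 10.


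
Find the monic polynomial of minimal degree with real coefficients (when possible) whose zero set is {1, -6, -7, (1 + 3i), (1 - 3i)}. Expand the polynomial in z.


The polynomial is p(z) = ∏_{α ∈ S} (z − α), where S = {1, -6, -7, (1 + 3i), (1 - 3i)}.
Expanding the product yields: p(z) = z^5 + 10·z^4 + 15·z^3 + 20·z^2 + 374·z -420.
Note conjugate pairs combine to real quadratics: (z − (1+3i))(z − (1−3i)) = z² − 2z + 10.
The resulting polynomial has degree 5 and real coefficients as required.

p(z) = z^5 + 10·z^4 + 15·z^3 + 20·z^2 + 374·z -420.


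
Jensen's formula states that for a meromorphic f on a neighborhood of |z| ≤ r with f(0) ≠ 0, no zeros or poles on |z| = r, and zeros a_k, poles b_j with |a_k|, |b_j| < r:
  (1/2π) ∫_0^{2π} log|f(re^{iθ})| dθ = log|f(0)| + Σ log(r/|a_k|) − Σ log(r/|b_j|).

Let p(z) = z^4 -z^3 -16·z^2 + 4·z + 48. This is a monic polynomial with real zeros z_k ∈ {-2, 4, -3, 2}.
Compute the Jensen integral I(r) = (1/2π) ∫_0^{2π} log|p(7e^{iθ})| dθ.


Zeros: -3, -2, 2, 4; r = 7.
Inside |z| < r: -3, -2, 2, 4. Outside (|z| ≥ r): ∅.
p(0) = 48, so log|p(0)| = log(48) = 3.8712.
Apply Jensen: I(r) = log|p(0)| + Σ_k log(r/|z_k|), summed over zeros inside |z| < r.
  log(r/|z_k|) for z_k = -2: log(7/2) = 1.2528
  log(r/|z_k|) for z_k = 4: log(7/4) = 0.5596
  log(r/|z_k|) for z_k = -3: log(7/3) = 0.8473
  log(r/|z_k|) for z_k = 2: log(7/2) = 1.2528
Sum over inside zeros: 3.9124.
I(r) = log|p(0)| + (inside sum) = 3.8712 + 3.9124 = 7.7836.
Closed form (all zeros inside, monic): I(r) = n·log(r) = 4·log(7) = 7.7836. ✓

I(r) ≈ 7.7836.


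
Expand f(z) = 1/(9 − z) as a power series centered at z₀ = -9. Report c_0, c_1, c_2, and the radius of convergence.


Let w = z − z₀, so z = z₀ + w.
Then 9 − z = 9 − (z₀ + w) = (9 − z₀) − w = 18 − w.
f(z) = 1/(18 − w) = (1/(18)) · 1/(1 − w/(18)) = Σ_{n≥0} w^n / (18)^(n+1).
So c_n = 1/(18)^(n+1):
  c_0 = 1/(18)^1 = 1/18.
  c_1 = 1/(18)^2 = 1/324.
  c_2 = 1/(18)^3 = 1/5832.
The series is valid for |w/d| < 1, i.e. |z − z₀| < |d|.
Radius of convergence: R = |9 − z₀| = |18| = 18 (distance from z₀ to the singularity z = 9).

c_0 = 1/18, c_1 = 1/324, c_2 = 1/5832; R = 18.


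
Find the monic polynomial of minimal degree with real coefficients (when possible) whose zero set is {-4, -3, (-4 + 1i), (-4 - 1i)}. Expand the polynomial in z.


The polynomial is p(z) = ∏_{α ∈ S} (z − α), where S = {-4, -3, (-4 + 1i), (-4 - 1i)}.
Expanding the product yields: p(z) = z^4 + 15·z^3 + 85·z^2 + 215·z + 204.
Note conjugate pairs combine to real quadratics: (z − (-4+1i))(z − (-4−1i)) = z² + 8z + 17.
The resulting polynomial has degree 4 and real coefficients as required.

p(z) = z^4 + 15·z^3 + 85·z^2 + 215·z + 204.


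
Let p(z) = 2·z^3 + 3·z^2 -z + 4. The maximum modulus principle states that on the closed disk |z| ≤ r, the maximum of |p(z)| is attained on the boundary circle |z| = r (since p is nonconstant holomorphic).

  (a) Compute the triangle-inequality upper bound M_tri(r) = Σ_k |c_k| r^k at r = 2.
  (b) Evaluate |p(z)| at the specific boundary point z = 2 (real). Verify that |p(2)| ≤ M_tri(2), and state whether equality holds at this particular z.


Coefficients: c_0 = 4, c_1 = -1, c_2 = 3, c_3 = 2. Radius r = 2.
Part (a). Triangle bound: M_tri(r) = Σ_k |c_k| r^k
  = |4|·2^0 + |-1|·2^1 + |3|·2^2 + |2|·2^3
  = 4 + 2 + 12 + 16 = 34.
This bounds M(r) := max_{|z|=r} |p(z)| from above; equality holds iff all terms c_k z^k can be made to align in phase at a single z on |z|=r.
Part (b). At z = 2 (real, on the circle |z| = r):
  p(2) = (4)·2^0 + (-1)·2^1 + (3)·2^2 + (2)·2^3 = 30.
  |p(2)| = 30.
Check: |p(2)| = 30 ≤ 34 = M_tri(2). ✓ Equality does not hold at z = 2 (the coefficients have mixed signs, so the terms do not all align in phase there).

M_tri(2) = 34; |p(2)| = 30; equality at z=2: no.


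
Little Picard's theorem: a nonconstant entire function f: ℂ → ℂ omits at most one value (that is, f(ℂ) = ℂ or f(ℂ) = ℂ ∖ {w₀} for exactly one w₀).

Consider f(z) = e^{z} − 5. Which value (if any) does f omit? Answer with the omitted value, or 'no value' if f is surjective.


Little Picard bounds the complement of f(ℂ) to at most one point.
e^{z} is never zero on ℂ, so 1·e^{z} takes every value in ℂ ∖ {0}. Adding -5 shifts the range to ℂ ∖ {-5}. Thus f omits exactly the value -5.

Omitted value: -5.


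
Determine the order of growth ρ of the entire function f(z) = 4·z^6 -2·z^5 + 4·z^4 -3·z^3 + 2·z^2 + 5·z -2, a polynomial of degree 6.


|f(z)| ≤ Σ|c_k|·r^k = O(r^6) as r → ∞. Polynomial growth is O(e^{r^ε}) for every ε > 0 (since r^6/e^{r^ε} → 0), so ρ ≤ ε for all ε > 0, i.e. ρ = 0. Every nonconstant polynomial has order 0.
Therefore ρ = 0.

Order ρ = 0.


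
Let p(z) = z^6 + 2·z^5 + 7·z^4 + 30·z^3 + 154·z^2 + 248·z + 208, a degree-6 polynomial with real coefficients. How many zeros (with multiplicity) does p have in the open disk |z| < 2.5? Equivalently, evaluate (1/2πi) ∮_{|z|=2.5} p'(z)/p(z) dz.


The zeros of p are: (-2 + 2i), (-2 - 2i), (2 + 3i), (2 - 3i), (-1 + 1i), (-1 - 1i).
Their magnitudes are: 2.828, 2.828, 3.606, 3.606, 1.414, 1.414.
Zeros with |z| < R = 2.5: (-1 + 1i), (-1 - 1i).
Count = 2.
By the argument principle, (1/2πi) ∮_{|z|=R} p'(z)/p(z) dz equals exactly this count.

Number of zeros inside |z| < 2.5: 2.


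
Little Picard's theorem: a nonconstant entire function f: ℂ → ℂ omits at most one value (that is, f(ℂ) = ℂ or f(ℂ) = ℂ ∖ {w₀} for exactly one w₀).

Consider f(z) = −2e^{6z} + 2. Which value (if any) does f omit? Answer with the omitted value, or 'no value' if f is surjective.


Little Picard bounds the complement of f(ℂ) to at most one point.
e^{6z} is never zero on ℂ, so -2·e^{6z} takes every value in ℂ ∖ {0}. Adding 2 shifts the range to ℂ ∖ {2}. Thus f omits exactly the value 2.

Omitted value: 2.


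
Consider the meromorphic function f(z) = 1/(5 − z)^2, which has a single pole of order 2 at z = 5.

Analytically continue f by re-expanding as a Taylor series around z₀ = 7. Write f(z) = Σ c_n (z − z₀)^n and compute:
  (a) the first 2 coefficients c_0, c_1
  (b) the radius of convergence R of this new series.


Let w = z − z₀, so z = z₀ + w.
Then 5 − z = 5 − (z₀ + w) = (5 − z₀) − w = -2 − w.
f(z) = 1/(-2 − w)^2 = (1/(-2)^2) · (1 − w/(-2))^{−2}.
By the binomial series (1−u)^{−2} = Σ_{n≥0} C(n+1, 1) u^n for |u|<1, with u = w/(-2):
  c_n = C(n+1, 1) / (-2)^(n+2).
  c_0 = 1/(-2)^2 = 1/4.
  c_1 = 2/(-2)^3 = -1/4.
The series is valid for |w/d| < 1, i.e. |z − z₀| < |d|.
Radius of convergence: R = |5 − z₀| = |-2| = 2 (distance from z₀ to the singularity z = 5).

c_0 = 1/4, c_1 = -1/4; R = 2.


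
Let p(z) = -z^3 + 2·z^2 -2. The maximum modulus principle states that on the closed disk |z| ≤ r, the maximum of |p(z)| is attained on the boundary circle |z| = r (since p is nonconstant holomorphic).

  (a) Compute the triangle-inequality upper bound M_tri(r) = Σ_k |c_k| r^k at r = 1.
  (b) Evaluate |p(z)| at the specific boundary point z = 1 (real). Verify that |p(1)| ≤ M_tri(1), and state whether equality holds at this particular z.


Coefficients: c_0 = -2, c_1 = 0, c_2 = 2, c_3 = -1. Radius r = 1.
Part (a). Triangle bound: M_tri(r) = Σ_k |c_k| r^k
  = |-2|·1^0 + |0|·1^1 + |2|·1^2 + |-1|·1^3
  = 2 + 0 + 2 + 1 = 5.
This bounds M(r) := max_{|z|=r} |p(z)| from above; equality holds iff all terms c_k z^k can be made to align in phase at a single z on |z|=r.
Part (b). At z = 1 (real, on the circle |z| = r):
  p(1) = (-2)·1^0 + (0)·1^1 + (2)·1^2 + (-1)·1^3 = -1.
  |p(1)| = 1.
Check: |p(1)| = 1 ≤ 5 = M_tri(1). ✓ Equality does not hold at z = 1 (the coefficients have mixed signs, so the terms do not all align in phase there).

M_tri(1) = 5; |p(1)| = 1; equality at z=1: no.


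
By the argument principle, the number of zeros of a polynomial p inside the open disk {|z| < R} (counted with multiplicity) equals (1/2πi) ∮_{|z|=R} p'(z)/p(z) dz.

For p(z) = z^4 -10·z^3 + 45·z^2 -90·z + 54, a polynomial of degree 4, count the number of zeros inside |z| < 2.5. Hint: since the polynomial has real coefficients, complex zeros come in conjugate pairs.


The zeros of p are: 3, 1, (3 + 3i), (3 - 3i).
Their magnitudes are: 3, 1, 4.243, 4.243.
Zeros with |z| < R = 2.5: 1.
Count = 1.
By the argument principle, (1/2πi) ∮_{|z|=R} p'(z)/p(z) dz equals exactly this count.

Number of zeros inside |z| < 2.5: 1.


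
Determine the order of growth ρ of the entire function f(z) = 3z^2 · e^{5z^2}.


M(r) = max_{|z|=r} |3|·|z|^2·|e^{5z^2}| = 3·r^2 · e^{5r^2} (the factors attain their maxima compatibly on |z|=r). Then log M(r) = log 3 + 2·log r + 5r^2, dominated by the last term, so log log M(r) ~ 2·log r. The polynomial factor 3z^2 contributes only a log r term and does not affect the order. ρ = 2.
Therefore ρ = 2.

Order ρ = 2.


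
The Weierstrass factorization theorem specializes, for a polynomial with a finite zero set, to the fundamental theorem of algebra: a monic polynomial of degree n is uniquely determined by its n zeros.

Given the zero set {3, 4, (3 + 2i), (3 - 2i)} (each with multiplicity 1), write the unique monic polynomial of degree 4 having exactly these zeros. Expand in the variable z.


The polynomial is p(z) = ∏_{α ∈ S} (z − α), where S = {3, 4, (3 + 2i), (3 - 2i)}.
Expanding the product yields: p(z) = z^4 -13·z^3 + 67·z^2 -163·z + 156.
Note conjugate pairs combine to real quadratics: (z − (3+2i))(z − (3−2i)) = z² − 6z + 13.
The resulting polynomial has degree 4 and real coefficients as required.

p(z) = z^4 -13·z^3 + 67·z^2 -163·z + 156.


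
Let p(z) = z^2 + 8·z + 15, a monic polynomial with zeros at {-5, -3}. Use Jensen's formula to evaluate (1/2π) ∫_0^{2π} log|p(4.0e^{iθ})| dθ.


Zeros: -5, -3; r = 4.0.
Inside |z| < r: -3. Outside (|z| ≥ r): -5.
p(0) = 15, so log|p(0)| = log(15) = 2.7081.
Apply Jensen: I(r) = log|p(0)| + Σ_k log(r/|z_k|), summed over zeros inside |z| < r.
  log(r/|z_k|) for z_k = -3: log(4.0/3) = 0.2877
  Outside zeros (-5) contribute nothing to the Jensen sum.
Sum over inside zeros: 0.2877.
I(r) = log|p(0)| + (inside sum) = 2.7081 + 0.2877 = 2.9957.
Note: since some zeros are outside |z| ≤ r, the simplified n·log(r) form does NOT apply — only the inside zeros contribute.

I(r) ≈ 2.9957.


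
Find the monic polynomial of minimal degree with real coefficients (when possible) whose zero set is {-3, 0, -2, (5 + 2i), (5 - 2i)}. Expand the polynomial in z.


The polynomial is p(z) = ∏_{α ∈ S} (z − α), where S = {-3, 0, -2, (5 + 2i), (5 - 2i)}.
Expanding the product yields: p(z) = z^5 -5·z^4 -15·z^3 + 85·z^2 + 174·z.
Note conjugate pairs combine to real quadratics: (z − (5+2i))(z − (5−2i)) = z² − 10z + 29.
The resulting polynomial has degree 5 and real coefficients as required.

p(z) = z^5 -5·z^4 -15·z^3 + 85·z^2 + 174·z.


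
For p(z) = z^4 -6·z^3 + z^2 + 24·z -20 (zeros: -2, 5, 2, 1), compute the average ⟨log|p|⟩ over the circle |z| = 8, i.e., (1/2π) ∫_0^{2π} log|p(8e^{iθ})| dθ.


Zeros: -2, 1, 2, 5; r = 8.
Inside |z| < r: -2, 1, 2, 5. Outside (|z| ≥ r): ∅.
p(0) = -20, so log|p(0)| = log(20) = 2.9957.
Apply Jensen: I(r) = log|p(0)| + Σ_k log(r/|z_k|), summed over zeros inside |z| < r.
  log(r/|z_k|) for z_k = -2: log(8/2) = 1.3863
  log(r/|z_k|) for z_k = 5: log(8/5) = 0.4700
  log(r/|z_k|) for z_k = 2: log(8/2) = 1.3863
  log(r/|z_k|) for z_k = 1: log(8/1) = 2.0794
Sum over inside zeros: 5.3220.
I(r) = log|p(0)| + (inside sum) = 2.9957 + 5.3220 = 8.3178.
Closed form (all zeros inside, monic): I(r) = n·log(r) = 4·log(8) = 8.3178. ✓

I(r) ≈ 8.3178.


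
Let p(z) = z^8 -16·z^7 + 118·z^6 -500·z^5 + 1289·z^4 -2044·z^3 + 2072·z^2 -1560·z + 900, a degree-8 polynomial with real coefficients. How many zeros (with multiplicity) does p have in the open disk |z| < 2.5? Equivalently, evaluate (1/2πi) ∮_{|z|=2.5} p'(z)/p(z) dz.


The zeros of p are: (3 + 1i), (3 - 1i), (2 + 1i), (2 - 1i), (0 + 1i), (0 - 1i), (3 + 3i), (3 - 3i).
Their magnitudes are: 3.162, 3.162, 2.236, 2.236, 1, 1, 4.243, 4.243.
Zeros with |z| < R = 2.5: (2 + 1i), (2 - 1i), (0 + 1i), (0 - 1i).
Count = 4.
By the argument principle, (1/2πi) ∮_{|z|=R} p'(z)/p(z) dz equals exactly this count.

Number of zeros inside |z| < 2.5: 4.


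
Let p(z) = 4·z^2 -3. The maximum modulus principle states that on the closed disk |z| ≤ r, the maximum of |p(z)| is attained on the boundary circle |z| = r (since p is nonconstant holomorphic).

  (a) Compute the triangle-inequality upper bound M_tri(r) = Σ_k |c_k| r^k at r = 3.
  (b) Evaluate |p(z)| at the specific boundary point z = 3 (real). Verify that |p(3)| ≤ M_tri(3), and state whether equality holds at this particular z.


Coefficients: c_0 = -3, c_1 = 0, c_2 = 4. Radius r = 3.
Part (a). Triangle bound: M_tri(r) = Σ_k |c_k| r^k
  = |-3|·3^0 + |0|·3^1 + |4|·3^2
  = 3 + 0 + 36 = 39.
This bounds M(r) := max_{|z|=r} |p(z)| from above; equality holds iff all terms c_k z^k can be made to align in phase at a single z on |z|=r.
Part (b). At z = 3 (real, on the circle |z| = r):
  p(3) = (-3)·3^0 + (0)·3^1 + (4)·3^2 = 33.
  |p(3)| = 33.
Check: |p(3)| = 33 ≤ 39 = M_tri(3). ✓ Equality does not hold at z = 3 (the coefficients have mixed signs, so the terms do not all align in phase there).

M_tri(3) = 39; |p(3)| = 33; equality at z=3: no.


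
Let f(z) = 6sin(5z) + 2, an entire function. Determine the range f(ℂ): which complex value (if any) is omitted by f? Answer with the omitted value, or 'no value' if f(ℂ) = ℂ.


Little Picard bounds the complement of f(ℂ) to at most one point.
sin is entire and surjective onto ℂ: for every w ∈ ℂ, sin(ζ) = w has a solution ζ ∈ ℂ (e.g., via the complex inverse arcsin). With ζ = 5z this gives z = ζ/(5). Then 6·sin(5z) takes every value in 6·ℂ = ℂ, and adding 2 is a bijection of ℂ. So f is surjective and omits no value. (Note: only on the real line is sin bounded by [−1, 1].)

Omitted value: no value.


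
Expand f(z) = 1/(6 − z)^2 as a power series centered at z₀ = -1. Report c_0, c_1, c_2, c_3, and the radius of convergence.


Let w = z − z₀, so z = z₀ + w.
Then 6 − z = 6 − (z₀ + w) = (6 − z₀) − w = 7 − w.
f(z) = 1/(7 − w)^2 = (1/(7)^2) · (1 − w/(7))^{−2}.
By the binomial series (1−u)^{−2} = Σ_{n≥0} C(n+1, 1) u^n for |u|<1, with u = w/(7):
  c_n = C(n+1, 1) / (7)^(n+2).
  c_0 = 1/(7)^2 = 1/49.
  c_1 = 2/(7)^3 = 2/343.
  c_2 = 3/(7)^4 = 3/2401.
  c_3 = 4/(7)^5 = 4/16807.
The series is valid for |w/d| < 1, i.e. |z − z₀| < |d|.
Radius of convergence: R = |6 − z₀| = |7| = 7 (distance from z₀ to the singularity z = 6).

c_0 = 1/49, c_1 = 2/343, c_2 = 3/2401, c_3 = 4/16807; R = 7.


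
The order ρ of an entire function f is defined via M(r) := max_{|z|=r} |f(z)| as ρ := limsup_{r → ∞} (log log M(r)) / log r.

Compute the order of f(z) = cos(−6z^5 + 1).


Write cos(w) = (e^{iw} ± e^{−iw})/(2 or 2i), so |cos(w)| ≤ e^{|w|}. With w = −6z^5 + 1, |w| ≤ 6r^5 + 1 on |z|=r, giving M(r) ≤ e^{6r^5 + 1} and ρ ≤ 5. For the lower bound, choose z on |z|=r with -6z^5 purely imaginary of modulus 6r^5; then |cos(−6z^5 + 1)| grows like e^{6r^5}/2, so ρ ≥ 5. Hence ρ = 5.
Therefore ρ = 5.

Order ρ = 5.


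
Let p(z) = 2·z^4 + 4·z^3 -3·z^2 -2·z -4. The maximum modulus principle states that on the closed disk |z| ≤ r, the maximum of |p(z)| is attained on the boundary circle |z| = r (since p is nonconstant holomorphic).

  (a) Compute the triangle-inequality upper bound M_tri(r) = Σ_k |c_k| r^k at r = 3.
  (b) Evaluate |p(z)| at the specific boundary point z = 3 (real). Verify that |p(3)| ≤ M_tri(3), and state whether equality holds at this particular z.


Coefficients: c_0 = -4, c_1 = -2, c_2 = -3, c_3 = 4, c_4 = 2. Radius r = 3.
Part (a). Triangle bound: M_tri(r) = Σ_k |c_k| r^k
  = |-4|·3^0 + |-2|·3^1 + |-3|·3^2 + |4|·3^3 + |2|·3^4
  = 4 + 6 + 27 + 108 + 162 = 307.
This bounds M(r) := max_{|z|=r} |p(z)| from above; equality holds iff all terms c_k z^k can be made to align in phase at a single z on |z|=r.
Part (b). At z = 3 (real, on the circle |z| = r):
  p(3) = (-4)·3^0 + (-2)·3^1 + (-3)·3^2 + (4)·3^3 + (2)·3^4 = 233.
  |p(3)| = 233.
Check: |p(3)| = 233 ≤ 307 = M_tri(3). ✓ Equality does not hold at z = 3 (the coefficients have mixed signs, so the terms do not all align in phase there).

M_tri(3) = 307; |p(3)| = 233; equality at z=3: no.
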